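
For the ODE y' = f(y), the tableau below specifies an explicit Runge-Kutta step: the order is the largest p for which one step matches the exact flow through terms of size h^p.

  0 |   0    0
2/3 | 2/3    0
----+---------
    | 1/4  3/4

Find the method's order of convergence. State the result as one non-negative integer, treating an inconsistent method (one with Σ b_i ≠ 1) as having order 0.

b = (1/4, 3/4)
c = (0, 2/3)
Σ b_i: 1/4·1 + 3/4·1 = 1 ✓
b·c: 3/4·2/3 = 1/2 ✓; 2 stages ⇒ order 2.

2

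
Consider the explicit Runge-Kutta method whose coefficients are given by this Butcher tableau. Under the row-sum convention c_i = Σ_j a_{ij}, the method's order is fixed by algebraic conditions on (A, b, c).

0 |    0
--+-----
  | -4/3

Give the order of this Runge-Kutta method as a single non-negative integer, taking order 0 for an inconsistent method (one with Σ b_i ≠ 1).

b = (-4/3)
c = (0)
Σ b_i: (-4/3)·1 = -4/3 ≠ 1 ⇒ order 0.

0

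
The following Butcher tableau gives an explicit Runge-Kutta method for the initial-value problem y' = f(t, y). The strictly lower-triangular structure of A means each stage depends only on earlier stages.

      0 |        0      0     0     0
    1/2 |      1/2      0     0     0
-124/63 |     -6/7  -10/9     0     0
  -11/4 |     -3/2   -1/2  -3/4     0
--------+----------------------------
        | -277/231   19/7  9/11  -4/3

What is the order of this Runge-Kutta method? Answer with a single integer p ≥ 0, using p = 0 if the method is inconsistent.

b = (-277/231, 19/7, 9/11, -4/3)
c = (0, 1/2, -124/63, -11/4)
Ac = (0, 0, -5/9, 103/84)
Σ b_i: (-277/231)·1 + 19/7·1 + 9/11·1 + (-4/3)·1 = 1 ✓
b·c: 19/7·1/2 + 9/11·(-124/63) + (-4/3)·(-11/4) = 1577/462 ≠ 1/2 ⇒ order 1.

1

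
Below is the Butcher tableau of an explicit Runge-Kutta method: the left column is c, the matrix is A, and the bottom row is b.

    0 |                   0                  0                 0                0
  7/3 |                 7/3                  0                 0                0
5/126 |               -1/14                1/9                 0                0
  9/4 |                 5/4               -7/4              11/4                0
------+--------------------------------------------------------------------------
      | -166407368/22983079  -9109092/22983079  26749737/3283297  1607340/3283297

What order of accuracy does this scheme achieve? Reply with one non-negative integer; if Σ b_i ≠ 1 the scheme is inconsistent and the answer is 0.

b = (-166407368/22983079, -9109092/22983079, 26749737/3283297, 1607340/3283297)
c = (0, 7/3, 5/126, 9/4)
Ac = (0, 0, 7/27, -2003/504)
Σ b_i: (-166407368/22983079)·1 + (-9109092/22983079)·1 + 26749737/3283297·1 + 1607340/3283297·1 = 1 ✓
b·c: (-9109092/22983079)·7/3 + 26749737/3283297·5/126 + 1607340/3283297·9/4 = 1/2 ✓
b·c²: (-9109092/22983079)·49/9 + 26749737/3283297·25/15876 + 1607340/3283297·81/16 = 1/3 ✓
b·Ac: 26749737/3283297·7/27 + 1607340/3283297·(-2003/504) = 1/6 ✓
b·c³: (-9109092/22983079)·343/27 + 26749737/3283297·125/2000376 + 1607340/3283297·729/64 = 5379585989/9928690128 ≠ 1/4 ⇒ order 3.
b·(c∘Ac): 26749737/3283297·5/486 + 1607340/3283297·(-2003/224) = -1015025315/236397384 ≠ 1/8
b·Ac²: 26749737/3283297·49/81 + 1607340/3283297·(-604777/63504) = 661138493/2482172532 ≠ 1/12
b·A²c: 1607340/3283297·77/108 = 10313765/29549673 ≠ 1/24

3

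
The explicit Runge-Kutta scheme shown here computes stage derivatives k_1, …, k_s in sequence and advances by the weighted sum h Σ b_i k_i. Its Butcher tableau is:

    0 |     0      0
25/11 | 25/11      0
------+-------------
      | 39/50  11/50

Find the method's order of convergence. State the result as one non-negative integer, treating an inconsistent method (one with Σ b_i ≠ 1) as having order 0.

2

b = (39/50, 11/50)
c = (0, 25/11)
Σ b_i: 39/50·1 + 11/50·1 = 1 ✓
b·c: 11/50·25/11 = 1/2 ✓; 2 stages ⇒ order 2.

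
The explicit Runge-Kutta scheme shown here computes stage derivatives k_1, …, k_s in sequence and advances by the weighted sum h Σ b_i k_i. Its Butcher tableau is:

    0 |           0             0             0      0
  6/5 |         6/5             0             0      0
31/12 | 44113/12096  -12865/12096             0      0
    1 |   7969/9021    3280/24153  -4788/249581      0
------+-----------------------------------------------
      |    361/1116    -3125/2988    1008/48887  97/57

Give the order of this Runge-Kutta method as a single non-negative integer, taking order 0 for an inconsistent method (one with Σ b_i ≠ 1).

b = (361/1116, -3125/2988, 1008/48887, 97/57)
c = (0, 6/5, 31/12, 1)
Ac = (0, 0, -2573/2016, 11/97)
Σ b_i: 361/1116·1 + (-3125/2988)·1 + 1008/48887·1 + 97/57·1 = 1 ✓
b·c: (-3125/2988)·6/5 + 1008/48887·31/12 + 97/57·1 = 1/2 ✓
b·c²: (-3125/2988)·36/25 + 1008/48887·961/144 + 97/57·1 = 1/3 ✓
b·Ac: 1008/48887·(-2573/2016) + 97/57·11/97 = 1/6 ✓
b·c³: (-3125/2988)·216/125 + 1008/48887·29791/1728 + 97/57·1 = 1/4 ✓
b·(c∘Ac): 1008/48887·(-79763/24192) + 97/57·11/97 = 1/8 ✓
b·Ac²: 1008/48887·(-2573/1680) + 97/57·131/1940 = 1/12 ✓
b·A²c: 97/57·19/776 = 1/24 ✓; 4 stages ⇒ order 4.

4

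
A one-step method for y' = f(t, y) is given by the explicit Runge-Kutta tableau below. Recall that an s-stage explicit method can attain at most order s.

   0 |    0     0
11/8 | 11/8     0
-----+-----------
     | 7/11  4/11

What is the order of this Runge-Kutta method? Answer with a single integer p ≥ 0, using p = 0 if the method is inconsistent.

2

b = (7/11, 4/11)
c = (0, 11/8)
Σ b_i: 7/11·1 + 4/11·1 = 1 ✓
b·c: 4/11·11/8 = 1/2 ✓; 2 stages ⇒ order 2.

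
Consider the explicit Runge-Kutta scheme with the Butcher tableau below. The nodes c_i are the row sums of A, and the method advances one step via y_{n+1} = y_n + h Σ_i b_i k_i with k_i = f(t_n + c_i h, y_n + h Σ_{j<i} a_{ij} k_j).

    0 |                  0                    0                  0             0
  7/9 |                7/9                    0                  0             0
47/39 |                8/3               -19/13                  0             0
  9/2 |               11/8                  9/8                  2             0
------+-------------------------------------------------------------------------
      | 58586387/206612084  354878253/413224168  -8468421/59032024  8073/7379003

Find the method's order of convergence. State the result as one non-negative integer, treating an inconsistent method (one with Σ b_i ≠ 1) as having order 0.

b = (58586387/206612084, 354878253/413224168, -8468421/59032024, 8073/7379003)
c = (0, 7/9, 47/39, 9/2)
Ac = (0, 0, -133/117, 1025/312)
Σ b_i: 58586387/206612084·1 + 354878253/413224168·1 + (-8468421/59032024)·1 + 8073/7379003·1 = 1 ✓
b·c: 354878253/413224168·7/9 + (-8468421/59032024)·47/39 + 8073/7379003·9/2 = 1/2 ✓
b·c²: 354878253/413224168·49/81 + (-8468421/59032024)·2209/1521 + 8073/7379003·81/4 = 1/3 ✓
b·Ac: (-8468421/59032024)·(-133/117) + 8073/7379003·1025/312 = 1/6 ✓
b·c³: 354878253/413224168·343/729 + (-8468421/59032024)·103823/59319 + 8073/7379003·729/8 = 193916389/767416312 ≠ 1/4 ⇒ order 3.
b·(c∘Ac): (-8468421/59032024)·(-6251/4563) + 8073/7379003·3075/208 = 226007081/1062576432 ≠ 1/8
b·Ac²: (-8468421/59032024)·(-931/1053) + 8073/7379003·43625/12168 = 677326673/5180060106 ≠ 1/12
b·A²c: 8073/7379003·(-266/117) = -18354/7379003 ≠ 1/24

3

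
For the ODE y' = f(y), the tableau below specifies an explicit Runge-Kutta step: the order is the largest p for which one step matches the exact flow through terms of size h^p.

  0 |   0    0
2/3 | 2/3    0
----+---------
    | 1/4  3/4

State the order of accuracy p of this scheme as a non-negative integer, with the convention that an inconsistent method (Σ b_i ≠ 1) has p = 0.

2

b = (1/4, 3/4)
c = (0, 2/3)
Σ b_i: 1/4·1 + 3/4·1 = 1 ✓
b·c: 3/4·2/3 = 1/2 ✓; 2 stages ⇒ order 2.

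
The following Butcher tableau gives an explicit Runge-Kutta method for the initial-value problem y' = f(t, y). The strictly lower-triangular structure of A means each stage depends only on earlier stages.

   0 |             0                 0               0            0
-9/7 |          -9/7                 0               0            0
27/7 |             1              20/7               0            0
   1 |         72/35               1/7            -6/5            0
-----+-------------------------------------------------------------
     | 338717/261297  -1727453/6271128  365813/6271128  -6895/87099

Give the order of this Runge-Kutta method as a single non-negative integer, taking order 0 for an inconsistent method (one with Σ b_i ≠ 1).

3

b = (338717/261297, -1727453/6271128, 365813/6271128, -6895/87099)
c = (0, -9/7, 27/7, 1)
Ac = (0, 0, -180/49, -1179/245)
Σ b_i: 338717/261297·1 + (-1727453/6271128)·1 + 365813/6271128·1 + (-6895/87099)·1 = 1 ✓
b·c: (-1727453/6271128)·(-9/7) + 365813/6271128·27/7 + (-6895/87099)·1 = 1/2 ✓
b·c²: (-1727453/6271128)·81/49 + 365813/6271128·729/49 + (-6895/87099)·1 = 1/3 ✓
b·Ac: 365813/6271128·(-180/49) + (-6895/87099)·(-1179/245) = 1/6 ✓
b·c³: (-1727453/6271128)·(-729/343) + 365813/6271128·19683/343 + (-6895/87099)·1 = 32894173/8535702 ≠ 1/4 ⇒ order 3.
b·(c∘Ac): 365813/6271128·(-4860/343) + (-6895/87099)·(-1179/245) = -1267761/2845234 ≠ 1/8
b·Ac²: 365813/6271128·1620/343 + (-6895/87099)·(-30213/1715) = 678837/406462 ≠ 1/12
b·A²c: (-6895/87099)·216/49 = -70920/203231 ≠ 1/24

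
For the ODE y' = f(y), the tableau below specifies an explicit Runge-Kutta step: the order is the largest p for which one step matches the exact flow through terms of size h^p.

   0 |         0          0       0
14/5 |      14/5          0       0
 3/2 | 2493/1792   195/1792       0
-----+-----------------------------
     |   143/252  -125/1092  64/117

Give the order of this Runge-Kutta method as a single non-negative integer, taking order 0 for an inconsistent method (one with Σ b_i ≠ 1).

3

b = (143/252, -125/1092, 64/117)
c = (0, 14/5, 3/2)
Ac = (0, 0, 39/128)
Σ b_i: 143/252·1 + (-125/1092)·1 + 64/117·1 = 1 ✓
b·c: (-125/1092)·14/5 + 64/117·3/2 = 1/2 ✓
b·c²: (-125/1092)·196/25 + 64/117·9/4 = 1/3 ✓
b·Ac: 64/117·39/128 = 1/6 ✓; 3 stages ⇒ order 3.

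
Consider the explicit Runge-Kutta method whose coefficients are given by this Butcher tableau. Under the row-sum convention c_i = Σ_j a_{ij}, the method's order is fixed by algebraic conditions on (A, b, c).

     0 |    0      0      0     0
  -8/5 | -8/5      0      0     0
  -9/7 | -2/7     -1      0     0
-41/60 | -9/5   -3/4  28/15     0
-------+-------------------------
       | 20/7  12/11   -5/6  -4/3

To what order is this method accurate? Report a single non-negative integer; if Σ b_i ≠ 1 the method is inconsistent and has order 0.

b = (20/7, 12/11, -5/6, -4/3)
c = (0, -8/5, -9/7, -41/60)
Ac = (0, 0, 8/5, -6/5)
Σ b_i: 20/7·1 + 12/11·1 + (-5/6)·1 + (-4/3)·1 = 823/462 ≠ 1 ⇒ order 0.

0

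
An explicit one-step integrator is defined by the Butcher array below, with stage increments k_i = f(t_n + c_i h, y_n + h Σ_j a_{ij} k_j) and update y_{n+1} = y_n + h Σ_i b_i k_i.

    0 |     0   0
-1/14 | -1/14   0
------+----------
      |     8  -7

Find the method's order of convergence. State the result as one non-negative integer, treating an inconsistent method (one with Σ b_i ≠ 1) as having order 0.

2

b = (8, -7)
c = (0, -1/14)
Σ b_i: 8·1 + (-7)·1 = 1 ✓
b·c: (-7)·(-1/14) = 1/2 ✓; 2 stages ⇒ order 2.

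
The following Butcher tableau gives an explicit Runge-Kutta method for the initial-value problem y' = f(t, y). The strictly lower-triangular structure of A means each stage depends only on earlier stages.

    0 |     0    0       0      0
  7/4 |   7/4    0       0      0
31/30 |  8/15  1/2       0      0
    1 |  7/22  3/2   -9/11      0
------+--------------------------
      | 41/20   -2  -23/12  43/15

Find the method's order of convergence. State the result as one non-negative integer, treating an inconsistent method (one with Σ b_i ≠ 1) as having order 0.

1

b = (41/20, -2, -23/12, 43/15)
c = (0, 7/4, 31/30, 1)
Ac = (0, 0, 7/8, 783/440)
Σ b_i: 41/20·1 + (-2)·1 + (-23/12)·1 + 43/15·1 = 1 ✓
b·c: (-2)·7/4 + (-23/12)·31/30 + 43/15·1 = -941/360 ≠ 1/2 ⇒ order 1.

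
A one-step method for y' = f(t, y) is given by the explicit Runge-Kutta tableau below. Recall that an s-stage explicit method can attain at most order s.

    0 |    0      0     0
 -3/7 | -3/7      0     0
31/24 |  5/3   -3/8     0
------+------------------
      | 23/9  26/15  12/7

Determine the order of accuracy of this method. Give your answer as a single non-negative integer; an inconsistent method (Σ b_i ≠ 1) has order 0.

0

b = (23/9, 26/15, 12/7)
c = (0, -3/7, 31/24)
Ac = (0, 0, 9/56)
Σ b_i: 23/9·1 + 26/15·1 + 12/7·1 = 1891/315 ≠ 1 ⇒ order 0.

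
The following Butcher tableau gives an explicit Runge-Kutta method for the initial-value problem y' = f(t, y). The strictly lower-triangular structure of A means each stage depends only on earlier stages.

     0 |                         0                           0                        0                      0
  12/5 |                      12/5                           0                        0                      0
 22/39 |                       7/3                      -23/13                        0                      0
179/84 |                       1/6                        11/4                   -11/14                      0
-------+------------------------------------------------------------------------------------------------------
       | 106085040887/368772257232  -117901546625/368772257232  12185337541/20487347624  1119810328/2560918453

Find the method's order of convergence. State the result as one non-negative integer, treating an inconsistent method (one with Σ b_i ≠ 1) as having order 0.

b = (106085040887/368772257232, -117901546625/368772257232, 12185337541/20487347624, 1119810328/2560918453)
c = (0, 12/5, 22/39, 179/84)
Ac = (0, 0, -276/65, 8404/1365)
Σ b_i: 106085040887/368772257232·1 + (-117901546625/368772257232)·1 + 12185337541/20487347624·1 + 1119810328/2560918453·1 = 1 ✓
b·c: (-117901546625/368772257232)·12/5 + 12185337541/20487347624·22/39 + 1119810328/2560918453·179/84 = 1/2 ✓
b·c²: (-117901546625/368772257232)·144/25 + 12185337541/20487347624·484/1521 + 1119810328/2560918453·32041/7056 = 1/3 ✓
b·Ac: 12185337541/20487347624·(-276/65) + 1119810328/2560918453·8404/1365 = 1/6 ✓
b·c³: (-117901546625/368772257232)·1728/125 + 12185337541/20487347624·10648/59319 + 1119810328/2560918453·5735339/592704 = -1767232157/21631892184 ≠ 1/4 ⇒ order 3.
b·(c∘Ac): 12185337541/20487347624·(-2024/845) + 1119810328/2560918453·376079/28665 = 496948226423/115241330385 ≠ 1/8
b·Ac²: 12185337541/20487347624·(-3312/325) + 1119810328/2560918453·4149662/266175 = 6325749974/8369482095 ≠ 1/12
b·A²c: 1119810328/2560918453·1518/455 = 18679912944/12804592265 ≠ 1/24

3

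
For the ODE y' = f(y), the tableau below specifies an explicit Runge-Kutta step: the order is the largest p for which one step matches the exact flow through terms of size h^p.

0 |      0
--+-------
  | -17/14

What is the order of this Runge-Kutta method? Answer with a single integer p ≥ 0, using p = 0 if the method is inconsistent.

b = (-17/14)
c = (0)
Σ b_i: (-17/14)·1 = -17/14 ≠ 1 ⇒ order 0.

0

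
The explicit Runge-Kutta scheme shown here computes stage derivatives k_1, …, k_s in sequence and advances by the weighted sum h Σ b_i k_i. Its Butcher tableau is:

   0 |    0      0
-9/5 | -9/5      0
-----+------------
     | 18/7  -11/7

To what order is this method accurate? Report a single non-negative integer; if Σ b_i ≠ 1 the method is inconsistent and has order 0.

1

b = (18/7, -11/7)
c = (0, -9/5)
Σ b_i: 18/7·1 + (-11/7)·1 = 1 ✓
b·c: (-11/7)·(-9/5) = 99/35 ≠ 1/2 ⇒ order 1.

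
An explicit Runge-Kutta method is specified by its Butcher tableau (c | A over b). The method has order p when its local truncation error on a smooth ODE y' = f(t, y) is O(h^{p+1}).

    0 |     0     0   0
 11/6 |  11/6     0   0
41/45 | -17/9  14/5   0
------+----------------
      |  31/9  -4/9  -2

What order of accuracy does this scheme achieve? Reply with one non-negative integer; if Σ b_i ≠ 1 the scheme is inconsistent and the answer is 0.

b = (31/9, -4/9, -2)
c = (0, 11/6, 41/45)
Ac = (0, 0, 77/15)
Σ b_i: 31/9·1 + (-4/9)·1 + (-2)·1 = 1 ✓
b·c: (-4/9)·11/6 + (-2)·41/45 = -356/135 ≠ 1/2 ⇒ order 1.

1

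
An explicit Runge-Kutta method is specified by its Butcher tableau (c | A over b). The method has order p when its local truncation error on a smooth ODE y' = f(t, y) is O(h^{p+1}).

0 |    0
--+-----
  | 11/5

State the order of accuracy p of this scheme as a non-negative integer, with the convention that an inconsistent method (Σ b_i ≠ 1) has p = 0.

b = (11/5)
c = (0)
Σ b_i: 11/5·1 = 11/5 ≠ 1 ⇒ order 0.

0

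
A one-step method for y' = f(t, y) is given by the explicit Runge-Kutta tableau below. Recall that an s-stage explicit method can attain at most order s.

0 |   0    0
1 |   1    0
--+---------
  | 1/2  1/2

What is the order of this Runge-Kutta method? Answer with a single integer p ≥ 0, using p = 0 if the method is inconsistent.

b = (1/2, 1/2)
c = (0, 1)
Σ b_i: 1/2·1 + 1/2·1 = 1 ✓
b·c: 1/2·1 = 1/2 ✓; 2 stages ⇒ order 2.

2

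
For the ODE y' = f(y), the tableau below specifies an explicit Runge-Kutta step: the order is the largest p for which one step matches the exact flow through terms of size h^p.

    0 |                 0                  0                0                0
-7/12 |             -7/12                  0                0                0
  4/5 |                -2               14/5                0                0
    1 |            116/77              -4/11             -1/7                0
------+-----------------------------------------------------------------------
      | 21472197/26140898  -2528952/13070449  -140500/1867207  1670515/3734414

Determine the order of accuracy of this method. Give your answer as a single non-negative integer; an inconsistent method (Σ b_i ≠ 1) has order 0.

3

b = (21472197/26140898, -2528952/13070449, -140500/1867207, 1670515/3734414)
c = (0, -7/12, 4/5, 1)
Ac = (0, 0, -49/30, 113/1155)
Σ b_i: 21472197/26140898·1 + (-2528952/13070449)·1 + (-140500/1867207)·1 + 1670515/3734414·1 = 1 ✓
b·c: (-2528952/13070449)·(-7/12) + (-140500/1867207)·4/5 + 1670515/3734414·1 = 1/2 ✓
b·c²: (-2528952/13070449)·49/144 + (-140500/1867207)·16/25 + 1670515/3734414·1 = 1/3 ✓
b·Ac: (-140500/1867207)·(-49/30) + 1670515/3734414·113/1155 = 1/6 ✓
b·c³: (-2528952/13070449)·(-343/1728) + (-140500/1867207)·64/125 + 1670515/3734414·1 = 60122425/134438904 ≠ 1/4 ⇒ order 3.
b·(c∘Ac): (-140500/1867207)·(-98/75) + 1670515/3734414·113/1155 = 530609/3734414 ≠ 1/8
b·Ac²: (-140500/1867207)·343/360 + 1670515/3734414·(-14911/69300) = -112890329/672194520 ≠ 1/12
b·A²c: 1670515/3734414·7/30 = 2338721/22406484 ≠ 1/24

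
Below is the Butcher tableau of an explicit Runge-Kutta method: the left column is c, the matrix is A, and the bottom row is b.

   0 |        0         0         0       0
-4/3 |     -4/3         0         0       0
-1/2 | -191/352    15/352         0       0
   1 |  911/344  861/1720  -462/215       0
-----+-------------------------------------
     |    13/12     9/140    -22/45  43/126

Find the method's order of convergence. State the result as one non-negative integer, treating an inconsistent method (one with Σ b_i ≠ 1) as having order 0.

4

b = (13/12, 9/140, -22/45, 43/126)
c = (0, -4/3, -1/2, 1)
Ac = (0, 0, -5/88, 35/86)
Σ b_i: 13/12·1 + 9/140·1 + (-22/45)·1 + 43/126·1 = 1 ✓
b·c: 9/140·(-4/3) + (-22/45)·(-1/2) + 43/126·1 = 1/2 ✓
b·c²: 9/140·16/9 + (-22/45)·1/4 + 43/126·1 = 1/3 ✓
b·Ac: (-22/45)·(-5/88) + 43/126·35/86 = 1/6 ✓
b·c³: 9/140·(-64/27) + (-22/45)·(-1/8) + 43/126·1 = 1/4 ✓
b·(c∘Ac): (-22/45)·5/176 + 43/126·35/86 = 1/8 ✓
b·Ac²: (-22/45)·5/66 + 43/126·91/258 = 1/12 ✓
b·A²c: 43/126·21/172 = 1/24 ✓; 4 stages ⇒ order 4.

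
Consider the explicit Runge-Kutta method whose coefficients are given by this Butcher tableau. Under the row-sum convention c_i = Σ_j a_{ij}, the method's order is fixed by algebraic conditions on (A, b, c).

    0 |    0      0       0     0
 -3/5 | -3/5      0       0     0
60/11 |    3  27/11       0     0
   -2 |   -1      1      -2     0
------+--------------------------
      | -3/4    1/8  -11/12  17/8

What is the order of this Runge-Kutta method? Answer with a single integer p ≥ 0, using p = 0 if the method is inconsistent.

0

b = (-3/4, 1/8, -11/12, 17/8)
c = (0, -3/5, 60/11, -2)
Ac = (0, 0, -81/55, -633/55)
Σ b_i: (-3/4)·1 + 1/8·1 + (-11/12)·1 + 17/8·1 = 7/12 ≠ 1 ⇒ order 0.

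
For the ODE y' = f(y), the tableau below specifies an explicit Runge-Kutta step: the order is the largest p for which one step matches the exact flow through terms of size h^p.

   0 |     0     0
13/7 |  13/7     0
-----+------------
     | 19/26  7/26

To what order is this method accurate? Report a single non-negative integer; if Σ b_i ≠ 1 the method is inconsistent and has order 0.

2

b = (19/26, 7/26)
c = (0, 13/7)
Σ b_i: 19/26·1 + 7/26·1 = 1 ✓
b·c: 7/26·13/7 = 1/2 ✓; 2 stages ⇒ order 2.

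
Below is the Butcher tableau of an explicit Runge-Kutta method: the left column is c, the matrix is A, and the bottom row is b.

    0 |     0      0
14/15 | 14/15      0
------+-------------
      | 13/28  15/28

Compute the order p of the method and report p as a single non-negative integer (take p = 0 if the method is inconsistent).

b = (13/28, 15/28)
c = (0, 14/15)
Σ b_i: 13/28·1 + 15/28·1 = 1 ✓
b·c: 15/28·14/15 = 1/2 ✓; 2 stages ⇒ order 2.

2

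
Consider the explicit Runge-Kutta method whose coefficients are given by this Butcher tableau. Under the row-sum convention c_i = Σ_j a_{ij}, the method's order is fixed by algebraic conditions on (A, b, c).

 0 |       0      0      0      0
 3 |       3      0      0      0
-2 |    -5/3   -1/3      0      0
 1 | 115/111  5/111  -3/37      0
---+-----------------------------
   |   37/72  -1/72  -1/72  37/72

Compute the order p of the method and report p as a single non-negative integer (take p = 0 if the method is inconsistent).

4

b = (37/72, -1/72, -1/72, 37/72)
c = (0, 3, -2, 1)
Ac = (0, 0, -1, 11/37)
Σ b_i: 37/72·1 + (-1/72)·1 + (-1/72)·1 + 37/72·1 = 1 ✓
b·c: (-1/72)·3 + (-1/72)·(-2) + 37/72·1 = 1/2 ✓
b·c²: (-1/72)·9 + (-1/72)·4 + 37/72·1 = 1/3 ✓
b·Ac: (-1/72)·(-1) + 37/72·11/37 = 1/6 ✓
b·c³: (-1/72)·27 + (-1/72)·(-8) + 37/72·1 = 1/4 ✓
b·(c∘Ac): (-1/72)·2 + 37/72·11/37 = 1/8 ✓
b·Ac²: (-1/72)·(-3) + 37/72·3/37 = 1/12 ✓
b·A²c: 37/72·3/37 = 1/24 ✓; 4 stages ⇒ order 4.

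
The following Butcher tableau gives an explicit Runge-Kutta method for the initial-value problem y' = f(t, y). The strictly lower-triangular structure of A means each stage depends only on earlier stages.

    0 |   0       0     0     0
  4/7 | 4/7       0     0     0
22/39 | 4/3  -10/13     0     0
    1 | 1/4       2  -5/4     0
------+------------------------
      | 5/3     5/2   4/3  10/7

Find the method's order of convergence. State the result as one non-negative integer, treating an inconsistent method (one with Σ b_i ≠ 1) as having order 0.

0

b = (5/3, 5/2, 4/3, 10/7)
c = (0, 4/7, 22/39, 1)
Ac = (0, 0, -40/91, 239/546)
Σ b_i: 5/3·1 + 5/2·1 + 4/3·1 + 10/7·1 = 97/14 ≠ 1 ⇒ order 0.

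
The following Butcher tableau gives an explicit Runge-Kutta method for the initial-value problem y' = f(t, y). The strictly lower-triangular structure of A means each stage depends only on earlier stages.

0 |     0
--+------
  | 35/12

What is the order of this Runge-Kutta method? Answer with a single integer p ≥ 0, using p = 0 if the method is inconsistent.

0

b = (35/12)
c = (0)
Σ b_i: 35/12·1 = 35/12 ≠ 1 ⇒ order 0.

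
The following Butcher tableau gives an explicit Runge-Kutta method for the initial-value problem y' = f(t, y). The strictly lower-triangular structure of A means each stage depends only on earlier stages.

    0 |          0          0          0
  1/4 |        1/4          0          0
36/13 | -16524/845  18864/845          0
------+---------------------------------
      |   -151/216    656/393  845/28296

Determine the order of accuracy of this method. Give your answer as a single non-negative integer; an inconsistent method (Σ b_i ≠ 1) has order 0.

3

b = (-151/216, 656/393, 845/28296)
c = (0, 1/4, 36/13)
Ac = (0, 0, 4716/845)
Σ b_i: (-151/216)·1 + 656/393·1 + 845/28296·1 = 1 ✓
b·c: 656/393·1/4 + 845/28296·36/13 = 1/2 ✓
b·c²: 656/393·1/16 + 845/28296·1296/169 = 1/3 ✓
b·Ac: 845/28296·4716/845 = 1/6 ✓; 3 stages ⇒ order 3.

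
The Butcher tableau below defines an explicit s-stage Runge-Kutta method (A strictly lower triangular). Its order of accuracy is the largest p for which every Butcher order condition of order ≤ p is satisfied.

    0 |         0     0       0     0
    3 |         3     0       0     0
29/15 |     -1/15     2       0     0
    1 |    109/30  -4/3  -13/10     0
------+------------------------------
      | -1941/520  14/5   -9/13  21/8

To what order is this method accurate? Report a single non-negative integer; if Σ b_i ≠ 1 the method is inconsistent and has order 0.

1

b = (-1941/520, 14/5, -9/13, 21/8)
c = (0, 3, 29/15, 1)
Ac = (0, 0, 6, -977/150)
Σ b_i: (-1941/520)·1 + 14/5·1 + (-9/13)·1 + 21/8·1 = 1 ✓
b·c: 14/5·3 + (-9/13)·29/15 + 21/8·1 = 5037/520 ≠ 1/2 ⇒ order 1.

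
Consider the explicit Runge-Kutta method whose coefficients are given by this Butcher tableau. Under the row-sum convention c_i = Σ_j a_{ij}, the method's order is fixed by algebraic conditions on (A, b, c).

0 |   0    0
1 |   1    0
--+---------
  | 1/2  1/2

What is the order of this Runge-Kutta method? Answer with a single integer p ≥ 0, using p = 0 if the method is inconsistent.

b = (1/2, 1/2)
c = (0, 1)
Σ b_i: 1/2·1 + 1/2·1 = 1 ✓
b·c: 1/2·1 = 1/2 ✓; 2 stages ⇒ order 2.

2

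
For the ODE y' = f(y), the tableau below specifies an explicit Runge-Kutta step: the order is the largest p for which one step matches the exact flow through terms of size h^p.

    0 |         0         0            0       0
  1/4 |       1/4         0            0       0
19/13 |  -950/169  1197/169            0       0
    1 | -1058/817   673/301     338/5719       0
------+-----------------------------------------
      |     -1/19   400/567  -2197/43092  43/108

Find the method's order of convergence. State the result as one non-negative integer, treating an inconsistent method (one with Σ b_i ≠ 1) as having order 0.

4

b = (-1/19, 400/567, -2197/43092, 43/108)
c = (0, 1/4, 19/13, 1)
Ac = (0, 0, 1197/676, 111/172)
Σ b_i: (-1/19)·1 + 400/567·1 + (-2197/43092)·1 + 43/108·1 = 1 ✓
b·c: 400/567·1/4 + (-2197/43092)·19/13 + 43/108·1 = 1/2 ✓
b·c²: 400/567·1/16 + (-2197/43092)·361/169 + 43/108·1 = 1/3 ✓
b·Ac: (-2197/43092)·1197/676 + 43/108·111/172 = 1/6 ✓
b·c³: 400/567·1/64 + (-2197/43092)·6859/2197 + 43/108·1 = 1/4 ✓
b·(c∘Ac): (-2197/43092)·22743/8788 + 43/108·111/172 = 1/8 ✓
b·Ac²: (-2197/43092)·1197/2704 + 43/108·183/688 = 1/12 ✓
b·A²c: 43/108·9/86 = 1/24 ✓; 4 stages ⇒ order 4.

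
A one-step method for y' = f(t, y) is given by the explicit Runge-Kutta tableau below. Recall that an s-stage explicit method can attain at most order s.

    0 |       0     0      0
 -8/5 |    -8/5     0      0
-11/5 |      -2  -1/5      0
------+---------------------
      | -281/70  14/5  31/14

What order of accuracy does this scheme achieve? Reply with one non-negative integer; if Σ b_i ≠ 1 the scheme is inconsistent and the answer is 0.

1

b = (-281/70, 14/5, 31/14)
c = (0, -8/5, -11/5)
Ac = (0, 0, 8/25)
Σ b_i: (-281/70)·1 + 14/5·1 + 31/14·1 = 1 ✓
b·c: 14/5·(-8/5) + 31/14·(-11/5) = -3273/350 ≠ 1/2 ⇒ order 1.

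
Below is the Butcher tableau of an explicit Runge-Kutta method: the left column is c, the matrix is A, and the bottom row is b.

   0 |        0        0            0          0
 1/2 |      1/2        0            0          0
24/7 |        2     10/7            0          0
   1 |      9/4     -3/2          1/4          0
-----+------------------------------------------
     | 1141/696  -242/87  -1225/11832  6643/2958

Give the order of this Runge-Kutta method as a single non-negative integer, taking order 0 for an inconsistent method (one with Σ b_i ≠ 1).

3

b = (1141/696, -242/87, -1225/11832, 6643/2958)
c = (0, 1/2, 24/7, 1)
Ac = (0, 0, 5/7, 3/28)
Σ b_i: 1141/696·1 + (-242/87)·1 + (-1225/11832)·1 + 6643/2958·1 = 1 ✓
b·c: (-242/87)·1/2 + (-1225/11832)·24/7 + 6643/2958·1 = 1/2 ✓
b·c²: (-242/87)·1/4 + (-1225/11832)·576/49 + 6643/2958·1 = 1/3 ✓
b·Ac: (-1225/11832)·5/7 + 6643/2958·3/28 = 1/6 ✓
b·c³: (-242/87)·1/8 + (-1225/11832)·13824/343 + 6643/2958·1 = -1847/812 ≠ 1/4 ⇒ order 3.
b·(c∘Ac): (-1225/11832)·120/49 + 6643/2958·3/28 = -3/232 ≠ 1/8
b·Ac²: (-1225/11832)·5/14 + 6643/2958·1005/392 = 236905/41412 ≠ 1/12
b·A²c: 6643/2958·5/28 = 4745/11832 ≠ 1/24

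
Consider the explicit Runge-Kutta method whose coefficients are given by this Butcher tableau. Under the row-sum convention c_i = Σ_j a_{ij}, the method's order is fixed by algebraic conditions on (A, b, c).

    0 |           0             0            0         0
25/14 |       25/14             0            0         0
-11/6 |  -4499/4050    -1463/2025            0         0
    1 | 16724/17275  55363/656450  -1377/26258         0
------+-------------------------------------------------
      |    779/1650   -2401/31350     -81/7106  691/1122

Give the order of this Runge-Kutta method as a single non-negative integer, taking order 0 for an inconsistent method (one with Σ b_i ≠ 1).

b = (779/1650, -2401/31350, -81/7106, 691/1122)
c = (0, 25/14, -11/6, 1)
Ac = (0, 0, -209/162, 341/1382)
Σ b_i: 779/1650·1 + (-2401/31350)·1 + (-81/7106)·1 + 691/1122·1 = 1 ✓
b·c: (-2401/31350)·25/14 + (-81/7106)·(-11/6) + 691/1122·1 = 1/2 ✓
b·c²: (-2401/31350)·625/196 + (-81/7106)·121/36 + 691/1122·1 = 1/3 ✓
b·Ac: (-81/7106)·(-209/162) + 691/1122·341/1382 = 1/6 ✓
b·c³: (-2401/31350)·15625/2744 + (-81/7106)·(-1331/216) + 691/1122·1 = 1/4 ✓
b·(c∘Ac): (-81/7106)·2299/972 + 691/1122·341/1382 = 1/8 ✓
b·Ac²: (-81/7106)·(-5225/2268) + 691/1122·1793/19348 = 1/12 ✓
b·A²c: 691/1122·187/2764 = 1/24 ✓; 4 stages ⇒ order 4.

4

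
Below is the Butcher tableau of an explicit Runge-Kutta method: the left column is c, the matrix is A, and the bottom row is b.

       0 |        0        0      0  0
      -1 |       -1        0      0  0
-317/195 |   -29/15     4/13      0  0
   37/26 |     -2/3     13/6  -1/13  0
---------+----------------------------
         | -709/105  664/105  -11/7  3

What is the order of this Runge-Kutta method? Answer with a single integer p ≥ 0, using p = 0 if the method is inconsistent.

2

b = (-709/105, 664/105, -11/7, 3)
c = (0, -1, -317/195, 37/26)
Ac = (0, 0, -4/13, -10351/5070)
Σ b_i: (-709/105)·1 + 664/105·1 + (-11/7)·1 + 3·1 = 1 ✓
b·c: 664/105·(-1) + (-11/7)·(-317/195) + 3·37/26 = 1/2 ✓
b·c²: 664/105·1 + (-11/7)·100489/38025 + 3·1369/676 = 8779969/1064700 ≠ 1/3 ⇒ order 2.
b·Ac: (-11/7)·(-4/13) + 3·(-10351/5070) = -66737/11830 ≠ 1/6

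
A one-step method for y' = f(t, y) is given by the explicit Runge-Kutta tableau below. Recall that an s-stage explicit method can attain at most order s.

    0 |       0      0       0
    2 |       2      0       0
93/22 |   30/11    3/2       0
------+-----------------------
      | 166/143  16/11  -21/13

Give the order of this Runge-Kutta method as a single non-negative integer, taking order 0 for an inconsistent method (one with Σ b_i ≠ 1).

1

b = (166/143, 16/11, -21/13)
c = (0, 2, 93/22)
Ac = (0, 0, 3)
Σ b_i: 166/143·1 + 16/11·1 + (-21/13)·1 = 1 ✓
b·c: 16/11·2 + (-21/13)·93/22 = -1121/286 ≠ 1/2 ⇒ order 1.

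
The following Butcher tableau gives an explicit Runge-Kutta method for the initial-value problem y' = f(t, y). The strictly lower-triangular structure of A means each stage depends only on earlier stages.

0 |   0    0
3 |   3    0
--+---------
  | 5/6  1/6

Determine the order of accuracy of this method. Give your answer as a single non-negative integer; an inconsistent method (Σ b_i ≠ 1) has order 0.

2

b = (5/6, 1/6)
c = (0, 3)
Σ b_i: 5/6·1 + 1/6·1 = 1 ✓
b·c: 1/6·3 = 1/2 ✓; 2 stages ⇒ order 2.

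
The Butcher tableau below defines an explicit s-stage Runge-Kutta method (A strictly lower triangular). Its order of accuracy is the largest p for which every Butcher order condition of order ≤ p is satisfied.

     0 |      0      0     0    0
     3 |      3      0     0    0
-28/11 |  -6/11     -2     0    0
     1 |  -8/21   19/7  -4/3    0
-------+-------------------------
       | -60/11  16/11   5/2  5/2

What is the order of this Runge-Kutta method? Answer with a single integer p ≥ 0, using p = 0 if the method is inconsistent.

b = (-60/11, 16/11, 5/2, 5/2)
c = (0, 3, -28/11, 1)
Ac = (0, 0, -6, 2665/231)
Σ b_i: (-60/11)·1 + 16/11·1 + 5/2·1 + 5/2·1 = 1 ✓
b·c: 16/11·3 + 5/2·(-28/11) + 5/2·1 = 1/2 ✓
b·c²: 16/11·9 + 5/2·784/121 + 5/2·1 = 7693/242 ≠ 1/3 ⇒ order 2.
b·Ac: 5/2·(-6) + 5/2·2665/231 = 6395/462 ≠ 1/6

2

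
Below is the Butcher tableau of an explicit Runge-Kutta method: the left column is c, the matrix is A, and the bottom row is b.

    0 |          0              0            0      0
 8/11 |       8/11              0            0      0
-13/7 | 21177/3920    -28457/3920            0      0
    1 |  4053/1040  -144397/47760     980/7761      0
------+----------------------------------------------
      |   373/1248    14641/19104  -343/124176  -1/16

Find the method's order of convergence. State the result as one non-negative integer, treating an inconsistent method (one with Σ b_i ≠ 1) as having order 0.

4

b = (373/1248, 14641/19104, -343/124176, -1/16)
c = (0, 8/11, -13/7, 1)
Ac = (0, 0, -2587/490, -73/30)
Σ b_i: 373/1248·1 + 14641/19104·1 + (-343/124176)·1 + (-1/16)·1 = 1 ✓
b·c: 14641/19104·8/11 + (-343/124176)·(-13/7) + (-1/16)·1 = 1/2 ✓
b·c²: 14641/19104·64/121 + (-343/124176)·169/49 + (-1/16)·1 = 1/3 ✓
b·Ac: (-343/124176)·(-2587/490) + (-1/16)·(-73/30) = 1/6 ✓
b·c³: 14641/19104·512/1331 + (-343/124176)·(-2197/343) + (-1/16)·1 = 1/4 ✓
b·(c∘Ac): (-343/124176)·33631/3430 + (-1/16)·(-73/30) = 1/8 ✓
b·Ac²: (-343/124176)·(-10348/2695) + (-1/16)·(-64/55) = 1/12 ✓
b·A²c: (-1/16)·(-2/3) = 1/24 ✓; 4 stages ⇒ order 4.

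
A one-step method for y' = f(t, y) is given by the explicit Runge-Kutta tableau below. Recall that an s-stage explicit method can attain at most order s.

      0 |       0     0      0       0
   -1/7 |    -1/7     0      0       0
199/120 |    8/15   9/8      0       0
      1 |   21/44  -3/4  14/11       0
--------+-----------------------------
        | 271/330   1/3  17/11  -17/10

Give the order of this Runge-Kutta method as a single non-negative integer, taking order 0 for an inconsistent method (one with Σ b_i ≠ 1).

b = (271/330, 1/3, 17/11, -17/10)
c = (0, -1/7, 199/120, 1)
Ac = (0, 0, -9/56, 5123/2310)
Σ b_i: 271/330·1 + 1/3·1 + 17/11·1 + (-17/10)·1 = 1 ✓
b·c: 1/3·(-1/7) + 17/11·199/120 + (-17/10)·1 = 2511/3080 ≠ 1/2 ⇒ order 1.

1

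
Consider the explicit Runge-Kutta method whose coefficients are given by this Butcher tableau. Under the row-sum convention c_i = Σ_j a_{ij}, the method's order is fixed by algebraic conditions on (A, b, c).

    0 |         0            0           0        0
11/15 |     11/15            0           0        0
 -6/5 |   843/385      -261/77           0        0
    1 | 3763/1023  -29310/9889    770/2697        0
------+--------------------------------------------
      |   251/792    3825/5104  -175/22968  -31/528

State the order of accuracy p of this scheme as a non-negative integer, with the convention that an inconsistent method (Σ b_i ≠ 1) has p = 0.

4

b = (251/792, 3825/5104, -175/22968, -31/528)
c = (0, 11/15, -6/5, 1)
Ac = (0, 0, -87/35, -78/31)
Σ b_i: 251/792·1 + 3825/5104·1 + (-175/22968)·1 + (-31/528)·1 = 1 ✓
b·c: 3825/5104·11/15 + (-175/22968)·(-6/5) + (-31/528)·1 = 1/2 ✓
b·c²: 3825/5104·121/225 + (-175/22968)·36/25 + (-31/528)·1 = 1/3 ✓
b·Ac: (-175/22968)·(-87/35) + (-31/528)·(-78/31) = 1/6 ✓
b·c³: 3825/5104·1331/3375 + (-175/22968)·(-216/125) + (-31/528)·1 = 1/4 ✓
b·(c∘Ac): (-175/22968)·522/175 + (-31/528)·(-78/31) = 1/8 ✓
b·Ac²: (-175/22968)·(-319/175) + (-31/528)·(-110/93) = 1/12 ✓
b·A²c: (-31/528)·(-22/31) = 1/24 ✓; 4 stages ⇒ order 4.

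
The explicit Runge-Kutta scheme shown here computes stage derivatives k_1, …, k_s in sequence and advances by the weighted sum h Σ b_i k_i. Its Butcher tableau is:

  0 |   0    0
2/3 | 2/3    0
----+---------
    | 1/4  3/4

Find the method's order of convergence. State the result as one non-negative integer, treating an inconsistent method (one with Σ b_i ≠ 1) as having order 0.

2

b = (1/4, 3/4)
c = (0, 2/3)
Σ b_i: 1/4·1 + 3/4·1 = 1 ✓
b·c: 3/4·2/3 = 1/2 ✓; 2 stages ⇒ order 2.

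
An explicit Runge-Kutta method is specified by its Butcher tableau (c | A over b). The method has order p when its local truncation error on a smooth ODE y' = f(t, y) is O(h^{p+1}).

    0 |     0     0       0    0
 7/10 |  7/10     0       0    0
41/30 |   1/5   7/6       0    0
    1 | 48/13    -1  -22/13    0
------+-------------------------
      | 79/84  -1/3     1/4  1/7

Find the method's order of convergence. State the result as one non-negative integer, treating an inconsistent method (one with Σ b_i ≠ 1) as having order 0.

b = (79/84, -1/3, 1/4, 1/7)
c = (0, 7/10, 41/30, 1)
Ac = (0, 0, 49/60, -235/78)
Σ b_i: 79/84·1 + (-1/3)·1 + 1/4·1 + 1/7·1 = 1 ✓
b·c: (-1/3)·7/10 + 1/4·41/30 + 1/7·1 = 211/840 ≠ 1/2 ⇒ order 1.

1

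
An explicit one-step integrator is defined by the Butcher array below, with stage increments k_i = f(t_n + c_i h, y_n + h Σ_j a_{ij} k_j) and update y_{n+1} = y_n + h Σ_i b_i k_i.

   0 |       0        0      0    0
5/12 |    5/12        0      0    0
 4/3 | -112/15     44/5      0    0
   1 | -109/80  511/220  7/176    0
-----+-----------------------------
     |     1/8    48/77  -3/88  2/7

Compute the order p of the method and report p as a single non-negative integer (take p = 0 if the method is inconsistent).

4

b = (1/8, 48/77, -3/88, 2/7)
c = (0, 5/12, 4/3, 1)
Ac = (0, 0, 11/3, 49/48)
Σ b_i: 1/8·1 + 48/77·1 + (-3/88)·1 + 2/7·1 = 1 ✓
b·c: 48/77·5/12 + (-3/88)·4/3 + 2/7·1 = 1/2 ✓
b·c²: 48/77·25/144 + (-3/88)·16/9 + 2/7·1 = 1/3 ✓
b·Ac: (-3/88)·11/3 + 2/7·49/48 = 1/6 ✓
b·c³: 48/77·125/1728 + (-3/88)·64/27 + 2/7·1 = 1/4 ✓
b·(c∘Ac): (-3/88)·44/9 + 2/7·49/48 = 1/8 ✓
b·Ac²: (-3/88)·55/36 + 2/7·91/192 = 1/12 ✓
b·A²c: 2/7·7/48 = 1/24 ✓; 4 stages ⇒ order 4.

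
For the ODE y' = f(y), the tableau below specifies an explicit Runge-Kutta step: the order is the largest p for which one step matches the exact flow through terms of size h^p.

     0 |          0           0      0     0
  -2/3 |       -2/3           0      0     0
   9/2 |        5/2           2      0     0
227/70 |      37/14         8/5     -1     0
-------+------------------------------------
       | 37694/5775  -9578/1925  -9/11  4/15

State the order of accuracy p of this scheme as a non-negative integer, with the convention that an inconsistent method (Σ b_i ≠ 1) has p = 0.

2

b = (37694/5775, -9578/1925, -9/11, 4/15)
c = (0, -2/3, 9/2, 227/70)
Ac = (0, 0, -4/3, -167/30)
Σ b_i: 37694/5775·1 + (-9578/1925)·1 + (-9/11)·1 + 4/15·1 = 1 ✓
b·c: (-9578/1925)·(-2/3) + (-9/11)·9/2 + 4/15·227/70 = 1/2 ✓
b·c²: (-9578/1925)·4/9 + (-9/11)·81/4 + 4/15·51529/4900 = -38747977/2425500 ≠ 1/3 ⇒ order 2.
b·Ac: (-9/11)·(-4/3) + 4/15·(-167/30) = -974/2475 ≠ 1/6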